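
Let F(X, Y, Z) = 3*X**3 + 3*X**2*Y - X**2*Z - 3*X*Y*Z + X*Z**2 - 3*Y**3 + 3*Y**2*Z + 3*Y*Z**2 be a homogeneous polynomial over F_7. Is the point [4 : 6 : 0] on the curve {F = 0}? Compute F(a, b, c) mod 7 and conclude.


F(4,6,0) ≡ 0 (mod 7); P is on the curve.

Evaluate F(4, 6, 0) term-by-term (mod 7).
  3*X**3 ↦ 3·64·1·1 = 192
  3*X**2*Y ↦ 3·16·6·1 = 288
  -X**2*Z ↦ -1·16·1·0 = 0
  -3*X*Y*Z ↦ -3·4·6·0 = 0
  X*Z**2 ↦ 1·4·1·0 = 0
  -3*Y**3 ↦ -3·1·216·1 = -648
  3*Y**2*Z ↦ 3·1·36·0 = 0
  3*Y*Z**2 ↦ 3·1·6·0 = 0
Sum: F(4, 6, 0) = (192) + (288) + (0) + (0) + (0) + (-648) + (0) + (0) = -168.
Reducing mod 7: -168 ≡ 0 (mod 7).
Since F(a, b, c) ≡ 0 (mod 7), P lies on the curve.


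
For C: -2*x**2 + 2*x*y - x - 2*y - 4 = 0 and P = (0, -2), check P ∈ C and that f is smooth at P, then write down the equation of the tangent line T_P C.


Tangent line at P: -5*x - 2*y - 4 = 0.

Step 1: f(0, -2) = 0, so P lies on C.
Step 2: partial derivatives
  f_x(x, y) = -4*x + 2*y - 1, f_y(x, y) = 2*x - 2.
  f_x(P) = -5, f_y(P) = -2 (gradient nonzero, so P is smooth).
Step 3: tangent line at P: -5·(x − 0) + -2·(y − -2) = 0.
Expanding: -5*x - 2*y - 4 = 0.


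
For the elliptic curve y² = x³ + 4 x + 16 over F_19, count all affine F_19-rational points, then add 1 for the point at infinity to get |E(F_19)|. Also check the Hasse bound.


Affine points = {(0, 4), (0, 15), (3, 6), (3, 13), (4, 1), (4, 18), (5, 3), (5, 16), (6, 3), (6, 16), (7, 8), (7, 11), (8, 3), (8, 16), (10, 7), (10, 12), (11, 2), (11, 17), (12, 5), (12, 14), (13, 2), (13, 17), (14, 2), (14, 17), (17, 0), (18, 7), (18, 12)}; affine count = 27; |E(F_19)| = 28.

Discriminant check: Δ ∝ 4a³ + 27b² = 4·4³ + 27·16² = 4·64 + 27·256 ≡ 5 (mod 19). Nonzero ⇒ E is nonsingular.
For each x ∈ F_19, compute rhs = x³ + 4·x + 16 mod 19, then count y ∈ F_19 with y² ≡ rhs.
  x = 0: rhs = 16, matching y values: 4, 15 (2 points).
  x = 1: rhs = 2, matching y values: none (0 points).
  x = 2: rhs = 13, matching y values: none (0 points).
  x = 3: rhs = 17, matching y values: 6, 13 (2 points).
  x = 4: rhs = 1, matching y values: 1, 18 (2 points).
  x = 5: rhs = 9, matching y values: 3, 16 (2 points).
  x = 6: rhs = 9, matching y values: 3, 16 (2 points).
  x = 7: rhs = 7, matching y values: 8, 11 (2 points).
  x = 8: rhs = 9, matching y values: 3, 16 (2 points).
  x = 9: rhs = 2, matching y values: none (0 points).
  x = 10: rhs = 11, matching y values: 7, 12 (2 points).
  x = 11: rhs = 4, matching y values: 2, 17 (2 points).
  x = 12: rhs = 6, matching y values: 5, 14 (2 points).
  x = 13: rhs = 4, matching y values: 2, 17 (2 points).
  x = 14: rhs = 4, matching y values: 2, 17 (2 points).
  x = 15: rhs = 12, matching y values: none (0 points).
  x = 16: rhs = 15, matching y values: none (0 points).
  x = 17: rhs = 0, matching y values: 0 (1 points).
  x = 18: rhs = 11, matching y values: 7, 12 (2 points).
Total affine count: 27.
Full point count |E(F_19)| = 27 + 1 = 28.
Hasse bound: |28 − (19+1)| = |8| = 8 ≤ 2√19 ≈ 8.7178 ✓.


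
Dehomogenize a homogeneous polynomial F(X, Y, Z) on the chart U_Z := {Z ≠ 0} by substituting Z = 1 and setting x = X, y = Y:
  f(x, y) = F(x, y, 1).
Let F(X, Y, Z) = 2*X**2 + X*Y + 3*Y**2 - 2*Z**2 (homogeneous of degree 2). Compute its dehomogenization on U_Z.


f(x, y) = 2*x**2 + x*y + 3*y**2 - 2

On U_Z we set Z = 1. Each monomial c·X^i·Y^j·Z^k in F becomes c·x^i·y^j·1^k = c·x^i·y^j.
Substituting Z = 1: F(X, Y, 1) = 2*x**2 + x*y + 3*y**2 - 2.
Note: deg(f) ≤ deg(F) = 2; strict inequality happens when F is divisible by Z (lost terms).


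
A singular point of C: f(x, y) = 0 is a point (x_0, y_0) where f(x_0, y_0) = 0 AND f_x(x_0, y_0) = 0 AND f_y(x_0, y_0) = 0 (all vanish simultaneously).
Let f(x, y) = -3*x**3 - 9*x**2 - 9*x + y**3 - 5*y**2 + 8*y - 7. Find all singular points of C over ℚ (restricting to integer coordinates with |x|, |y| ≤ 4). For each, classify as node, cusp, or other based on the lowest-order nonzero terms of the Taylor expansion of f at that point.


Singular points: {(-1, 2)}; classification: cusp.

Compute partial derivatives:
  f_x = -9*x**2 - 18*x - 9.
  f_y = 3*y**2 - 10*y + 8.
Scan x_0 ∈ {−4, ..., 4}. For each x_0, f_y(x_0, y) is a polynomial in y; find its integer roots y ∈ {−4, ..., 4}, then test f_x and f at those candidates.
  x = -4: f_y(-4, y) = 3*y**2 - 10*y + 8; vanishes at y ∈ {2}. (-4, 2): f_x = -81 ≠ 0.
  x = -3: f_y(-3, y) = 3*y**2 - 10*y + 8; vanishes at y ∈ {2}. (-3, 2): f_x = -36 ≠ 0.
  x = -2: f_y(-2, y) = 3*y**2 - 10*y + 8; vanishes at y ∈ {2}. (-2, 2): f_x = -9 ≠ 0.
  x = -1: f_y(-1, y) = 3*y**2 - 10*y + 8; vanishes at y ∈ {2}. (-1, 2): f_x = 0, f = 0 — SINGULAR.
  x = 0: f_y(0, y) = 3*y**2 - 10*y + 8; vanishes at y ∈ {2}. (0, 2): f_x = -9 ≠ 0.
  x = 1: f_y(1, y) = 3*y**2 - 10*y + 8; vanishes at y ∈ {2}. (1, 2): f_x = -36 ≠ 0.
  x = 2: f_y(2, y) = 3*y**2 - 10*y + 8; vanishes at y ∈ {2}. (2, 2): f_x = -81 ≠ 0.
  x = 3: f_y(3, y) = 3*y**2 - 10*y + 8; vanishes at y ∈ {2}. (3, 2): f_x = -144 ≠ 0.
  x = 4: f_y(4, y) = 3*y**2 - 10*y + 8; vanishes at y ∈ {2}. (4, 2): f_x = -225 ≠ 0.
Only singular point on the grid: (-1, 2).
Classify: substitute x = -1 + u, y = 2 + v and expand: f = -3*u**3 + v**3 + v**2.
No constant or linear terms (consistent with a singular point). Quadratic part: v**2. Cubic part: -3*u**3 + v**3.
The quadratic part v**2 is a perfect square, so there is a single (double) tangent line v = 0, i.e. y = 2. Restricting the cubic part to that line (v = 0) leaves -3*u**3 ≠ 0, so f is not divisible by v and the branch is v² ≈ 3*u**3 to lowest order — this is a cusp.
Classification: cusp.


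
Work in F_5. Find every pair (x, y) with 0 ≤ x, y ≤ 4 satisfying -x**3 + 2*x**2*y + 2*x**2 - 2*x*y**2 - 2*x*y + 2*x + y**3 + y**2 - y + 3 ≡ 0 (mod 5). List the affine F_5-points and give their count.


Affine F_5-points: {(1, 1), (1, 4), (2, 4), (3, 0), (3, 2), (3, 3), (4, 2)}; count = 7.

For each of the 25 pairs (x, y) ∈ F_5², evaluate f(x, y) mod 5. Record the zeros.
  x = 0: [0↦3, 1↦4, 2↦3, 3↦1, 4↦4]  zeros at y ∈ ∅
  x = 1: [0↦1, 1↦0, 2↦3, 3↦1, 4↦0]  zeros at y ∈ {1, 4}
  x = 2: [0↦2, 1↦3, 2↦4, 3↦1, 4↦0]  zeros at y ∈ {4}
  x = 3: [0↦0, 1↦2, 2↦0, 3↦0, 4↦3]  zeros at y ∈ {0, 2, 3}
  x = 4: [0↦4, 1↦1, 2↦0, 3↦2, 4↦3]  zeros at y ∈ {2}
Collecting zeros: affine points = {(1, 1), (1, 4), (2, 4), (3, 0), (3, 2), (3, 3), (4, 2)}.
Total count |C(F_5)_aff| = 7.


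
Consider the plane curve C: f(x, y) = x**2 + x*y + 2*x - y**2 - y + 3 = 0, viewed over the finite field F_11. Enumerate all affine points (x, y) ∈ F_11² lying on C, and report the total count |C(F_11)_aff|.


Affine F_11-points: {(2, 0), (2, 1), (5, 5), (5, 10), (6, 1), (6, 4), (7, 0), (7, 6), (10, 4), (10, 5)}; count = 10.

For each of the 121 pairs (x, y) ∈ F_11², evaluate f(x, y) mod 11. Record the zeros.
  x = 0: [0↦3, 1↦1, 2↦8, 3↦2, 4↦5, 5↦6, 6↦5, 7↦2, 8↦8, 9↦1, 10↦3]  zeros at y ∈ ∅
  x = 1: [0↦6, 1↦5, 2↦2, 3↦8, 4↦1, 5↦3, 6↦3, 7↦1, 8↦8, 9↦2, 10↦5]  zeros at y ∈ ∅
  x = 2: [0↦0, 1↦0, 2↦9, 3↦5, 4↦10, 5↦2, 6↦3, 7↦2, 8↦10, 9↦5, 10↦9]  zeros at y ∈ {0, 1}
  x = 3: [0↦7, 1↦8, 2↦7, 3↦4, 4↦10, 5↦3, 6↦5, 7↦5, 8↦3, 9↦10, 10↦4]  zeros at y ∈ ∅
  x = 4: [0↦5, 1↦7, 2↦7, 3↦5, 4↦1, 5↦6, 6↦9, 7↦10, 8↦9, 9↦6, 10↦1]  zeros at y ∈ ∅
  x = 5: [0↦5, 1↦8, 2↦9, 3↦8, 4↦5, 5↦0, 6↦4, 7↦6, 8↦6, 9↦4, 10↦0]  zeros at y ∈ {5, 10}
  x = 6: [0↦7, 1↦0, 2↦2, 3↦2, 4↦0, 5↦7, 6↦1, 7↦4, 8↦5, 9↦4, 10↦1]  zeros at y ∈ {1, 4}
  x = 7: [0↦0, 1↦5, 2↦8, 3↦9, 4↦8, 5↦5, 6↦0, 7↦4, 8↦6, 9↦6, 10↦4]  zeros at y ∈ {0, 6}
  x = 8: [0↦6, 1↦1, 2↦5, 3↦7, 4↦7, 5↦5, 6↦1, 7↦6, 8↦9, 9↦10, 10↦9]  zeros at y ∈ ∅
  x = 9: [0↦3, 1↦10, 2↦4, 3↦7, 4↦8, 5↦7, 6↦4, 7↦10, 8↦3, 9↦5, 10↦5]  zeros at y ∈ ∅
  x = 10: [0↦2, 1↦10, 2↦5, 3↦9, 4↦0, 5↦0, 6↦9, 7↦5, 8↦10, 9↦2, 10↦3]  zeros at y ∈ {4, 5}
Collecting zeros: affine points = {(2, 0), (2, 1), (5, 5), (5, 10), (6, 1), (6, 4), (7, 0), (7, 6), (10, 4), (10, 5)}.
Total count |C(F_11)_aff| = 10.


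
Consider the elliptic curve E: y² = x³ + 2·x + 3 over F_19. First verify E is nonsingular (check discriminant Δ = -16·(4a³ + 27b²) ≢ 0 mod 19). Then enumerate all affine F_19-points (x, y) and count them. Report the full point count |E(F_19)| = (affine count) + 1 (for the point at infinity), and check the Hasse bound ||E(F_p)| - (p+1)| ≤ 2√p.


Affine points = {(1, 5), (1, 14), (3, 6), (3, 13), (5, 9), (5, 10), (9, 3), (9, 16), (10, 4), (10, 15), (11, 8), (11, 11), (12, 8), (12, 11), (14, 1), (14, 18), (15, 8), (15, 11), (18, 0)}; affine count = 19; |E(F_19)| = 20.

Discriminant check: Δ ∝ 4a³ + 27b² = 4·2³ + 27·3² = 4·8 + 27·9 ≡ 9 (mod 19). Nonzero ⇒ E is nonsingular.
For each x ∈ F_19, compute rhs = x³ + 2·x + 3 mod 19, then count y ∈ F_19 with y² ≡ rhs.
  x = 0: rhs = 3, matching y values: none (0 points).
  x = 1: rhs = 6, matching y values: 5, 14 (2 points).
  x = 2: rhs = 15, matching y values: none (0 points).
  x = 3: rhs = 17, matching y values: 6, 13 (2 points).
  x = 4: rhs = 18, matching y values: none (0 points).
  x = 5: rhs = 5, matching y values: 9, 10 (2 points).
  x = 6: rhs = 3, matching y values: none (0 points).
  x = 7: rhs = 18, matching y values: none (0 points).
  x = 8: rhs = 18, matching y values: none (0 points).
  x = 9: rhs = 9, matching y values: 3, 16 (2 points).
  x = 10: rhs = 16, matching y values: 4, 15 (2 points).
  x = 11: rhs = 7, matching y values: 8, 11 (2 points).
  x = 12: rhs = 7, matching y values: 8, 11 (2 points).
  x = 13: rhs = 3, matching y values: none (0 points).
  x = 14: rhs = 1, matching y values: 1, 18 (2 points).
  x = 15: rhs = 7, matching y values: 8, 11 (2 points).
  x = 16: rhs = 8, matching y values: none (0 points).
  x = 17: rhs = 10, matching y values: none (0 points).
  x = 18: rhs = 0, matching y values: 0 (1 points).
Total affine count: 19.
Full point count |E(F_19)| = 19 + 1 = 20.
Hasse bound: |20 − (19+1)| = |0| = 0 ≤ 2√19 ≈ 8.7178 ✓.


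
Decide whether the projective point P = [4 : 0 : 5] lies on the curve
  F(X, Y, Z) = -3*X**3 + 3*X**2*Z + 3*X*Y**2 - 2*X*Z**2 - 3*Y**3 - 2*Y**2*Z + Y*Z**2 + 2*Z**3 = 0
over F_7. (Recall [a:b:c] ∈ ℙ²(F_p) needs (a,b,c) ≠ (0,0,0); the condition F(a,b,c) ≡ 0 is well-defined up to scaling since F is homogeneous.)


F(4,0,5) ≡ 0 (mod 7); P is on the curve.

Evaluate F(4, 0, 5) term-by-term (mod 7).
  -3*X**3 ↦ -3·64·1·1 = -192
  3*X**2*Z ↦ 3·16·1·5 = 240
  3*X*Y**2 ↦ 3·4·0·1 = 0
  -2*X*Z**2 ↦ -2·4·1·25 = -200
  -3*Y**3 ↦ -3·1·0·1 = 0
  -2*Y**2*Z ↦ -2·1·0·5 = 0
  Y*Z**2 ↦ 1·1·0·25 = 0
  2*Z**3 ↦ 2·1·1·125 = 250
Sum: F(4, 0, 5) = (-192) + (240) + (0) + (-200) + (0) + (0) + (0) + (250) = 98.
Reducing mod 7: 98 ≡ 0 (mod 7).
Since F(a, b, c) ≡ 0 (mod 7), P lies on the curve.


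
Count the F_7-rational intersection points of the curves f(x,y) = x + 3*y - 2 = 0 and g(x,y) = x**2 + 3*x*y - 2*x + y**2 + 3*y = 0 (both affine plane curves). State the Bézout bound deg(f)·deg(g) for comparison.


Common zeros: {(2, 0), (4, 4)}; count = 2; Bézout bound = 2.

deg(f) = 1, deg(g) = 2, so Bézout bound = 2.
Scan x ∈ F_7. For each x, list the y ∈ F_7 with f(x, y) ≡ 0 and those with g(x, y) ≡ 0 (mod 7); the common zeros in that column are the intersection.
  x = 0: f ≡ 0 at y ∈ {3}; g ≡ 0 at y ∈ {0, 4}; common: ∅.
  x = 1: f ≡ 0 at y ∈ {5}; g ≡ 0 at y ∈ ∅; common: ∅.
  x = 2: f ≡ 0 at y ∈ {0}; g ≡ 0 at y ∈ {0, 5}; common: {0}.
  x = 3: f ≡ 0 at y ∈ {2}; g ≡ 0 at y ∈ ∅; common: ∅.
  x = 4: f ≡ 0 at y ∈ {4}; g ≡ 0 at y ∈ {2, 4}; common: {4}.
  x = 5: f ≡ 0 at y ∈ {6}; g ≡ 0 at y ∈ ∅; common: ∅.
  x = 6: f ≡ 0 at y ∈ {1}; g ≡ 0 at y ∈ {2, 5}; common: ∅.
Collecting: common zeros = {(2, 0), (4, 4)}, so the count is 2.
Comparison with the Bézout bound: 2 ≤ 2 = deg(f)·deg(g), as expected for curves with no common component (the bound is attained).


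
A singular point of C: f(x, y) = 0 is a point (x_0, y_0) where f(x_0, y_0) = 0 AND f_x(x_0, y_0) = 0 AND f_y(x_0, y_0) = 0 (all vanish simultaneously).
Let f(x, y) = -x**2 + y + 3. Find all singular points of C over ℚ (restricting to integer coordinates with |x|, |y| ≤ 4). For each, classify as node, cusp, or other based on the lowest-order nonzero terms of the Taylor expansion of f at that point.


No singular points in the scanned grid; C is smooth there.

Compute partial derivatives:
  f_x = -2*x.
  f_y = 1.
f_y = 1 is a nonzero constant, so f_y never vanishes: no point (x, y) can satisfy f = f_x = f_y = 0. In particular no (x, y) ∈ {−4, ..., 4}² is singular; the curve is smooth.


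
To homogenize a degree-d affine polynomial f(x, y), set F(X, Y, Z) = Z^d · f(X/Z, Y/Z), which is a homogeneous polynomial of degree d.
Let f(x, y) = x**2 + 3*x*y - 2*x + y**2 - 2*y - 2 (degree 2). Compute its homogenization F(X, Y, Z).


F(X, Y, Z) = X**2 + 3*X*Y - 2*X*Z + Y**2 - 2*Y*Z - 2*Z**2

deg(f) = 2.
Substitute x = X/Z, y = Y/Z into f, then multiply by Z^2.
  monomial 1·x^2·y^0 ↦ 1·X^2·Y^0·Z^0.
  monomial 3·x^1·y^1 ↦ 3·X^1·Y^1·Z^0.
  monomial -2·x^1·y^0 ↦ -2·X^1·Y^0·Z^1.
  monomial 1·x^0·y^2 ↦ 1·X^0·Y^2·Z^0.
  monomial -2·x^0·y^1 ↦ -2·X^0·Y^1·Z^1.
  monomial -2·x^0·y^0 ↦ -2·X^0·Y^0·Z^2.
Collecting: F(X, Y, Z) = X**2 + 3*X*Y - 2*X*Z + Y**2 - 2*Y*Z - 2*Z**2.


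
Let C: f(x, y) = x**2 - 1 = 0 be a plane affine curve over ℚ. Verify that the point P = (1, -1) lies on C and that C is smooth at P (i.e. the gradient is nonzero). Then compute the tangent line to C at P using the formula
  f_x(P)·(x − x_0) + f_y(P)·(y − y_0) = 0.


Tangent line at P: 2*x - 2 = 0.

Step 1: f(1, -1) = 0, so P lies on C.
Step 2: partial derivatives
  f_x(x, y) = 2*x, f_y(x, y) = 0.
  f_x(P) = 2, f_y(P) = 0 (gradient nonzero, so P is smooth).
Step 3: tangent line at P: 2·(x − 1) + 0·(y − -1) = 0.
Expanding: 2*x - 2 = 0.


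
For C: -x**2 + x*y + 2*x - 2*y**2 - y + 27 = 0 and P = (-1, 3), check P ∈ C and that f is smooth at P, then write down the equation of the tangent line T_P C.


Tangent line at P: 7*x - 14*y + 49 = 0.

Step 1: f(-1, 3) = 0, so P lies on C.
Step 2: partial derivatives
  f_x(x, y) = -2*x + y + 2, f_y(x, y) = x - 4*y - 1.
  f_x(P) = 7, f_y(P) = -14 (gradient nonzero, so P is smooth).
Step 3: tangent line at P: 7·(x − -1) + -14·(y − 3) = 0.
Expanding: 7*x - 14*y + 49 = 0.


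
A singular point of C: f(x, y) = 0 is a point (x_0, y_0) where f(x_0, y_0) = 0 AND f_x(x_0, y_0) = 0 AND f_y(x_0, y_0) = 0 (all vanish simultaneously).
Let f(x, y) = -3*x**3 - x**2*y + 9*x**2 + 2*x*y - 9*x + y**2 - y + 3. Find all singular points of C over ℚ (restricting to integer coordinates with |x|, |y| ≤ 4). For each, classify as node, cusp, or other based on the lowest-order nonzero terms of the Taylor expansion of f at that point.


Singular points: {(1, 0)}; classification: cusp.

Compute partial derivatives:
  f_x = -9*x**2 - 2*x*y + 18*x + 2*y - 9.
  f_y = -x**2 + 2*x + 2*y - 1.
Scan x_0 ∈ {−4, ..., 4}. For each x_0, f_y(x_0, y) is a polynomial in y; find its integer roots y ∈ {−4, ..., 4}, then test f_x and f at those candidates.
  x = -4: f_y(-4, y) = 2*y - 25; no integer root y with |y| ≤ 4.
  x = -3: f_y(-3, y) = 2*y - 16; no integer root y with |y| ≤ 4.
  x = -2: f_y(-2, y) = 2*y - 9; no integer root y with |y| ≤ 4.
  x = -1: f_y(-1, y) = 2*y - 4; vanishes at y ∈ {2}. (-1, 2): f_x = -28 ≠ 0.
  x = 0: f_y(0, y) = 2*y - 1; no integer root y with |y| ≤ 4.
  x = 1: f_y(1, y) = 2*y; vanishes at y ∈ {0}. (1, 0): f_x = 0, f = 0 — SINGULAR.
  x = 2: f_y(2, y) = 2*y - 1; no integer root y with |y| ≤ 4.
  x = 3: f_y(3, y) = 2*y - 4; vanishes at y ∈ {2}. (3, 2): f_x = -44 ≠ 0.
  x = 4: f_y(4, y) = 2*y - 9; no integer root y with |y| ≤ 4.
Only singular point on the grid: (1, 0).
Classify: substitute x = 1 + u, y = 0 + v and expand: f = -3*u**3 - u**2*v + v**2.
No constant or linear terms (consistent with a singular point). Quadratic part: v**2. Cubic part: -3*u**3 - u**2*v.
The quadratic part v**2 is a perfect square, so there is a single (double) tangent line v = 0, i.e. y = 0. Restricting the cubic part to that line (v = 0) leaves -3*u**3 ≠ 0, so f is not divisible by v and the branch is v² ≈ 3*u**3 to lowest order — this is a cusp.
Classification: cusp.


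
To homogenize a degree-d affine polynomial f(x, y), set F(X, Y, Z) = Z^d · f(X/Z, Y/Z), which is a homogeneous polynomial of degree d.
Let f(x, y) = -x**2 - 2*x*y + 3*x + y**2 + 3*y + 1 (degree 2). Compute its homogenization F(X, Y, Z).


F(X, Y, Z) = -X**2 - 2*X*Y + 3*X*Z + Y**2 + 3*Y*Z + Z**2

deg(f) = 2.
Substitute x = X/Z, y = Y/Z into f, then multiply by Z^2.
  monomial -1·x^2·y^0 ↦ -1·X^2·Y^0·Z^0.
  monomial -2·x^1·y^1 ↦ -2·X^1·Y^1·Z^0.
  monomial 3·x^1·y^0 ↦ 3·X^1·Y^0·Z^1.
  monomial 1·x^0·y^2 ↦ 1·X^0·Y^2·Z^0.
  monomial 3·x^0·y^1 ↦ 3·X^0·Y^1·Z^1.
  monomial 1·x^0·y^0 ↦ 1·X^0·Y^0·Z^2.
Collecting: F(X, Y, Z) = -X**2 - 2*X*Y + 3*X*Z + Y**2 + 3*Y*Z + Z**2.


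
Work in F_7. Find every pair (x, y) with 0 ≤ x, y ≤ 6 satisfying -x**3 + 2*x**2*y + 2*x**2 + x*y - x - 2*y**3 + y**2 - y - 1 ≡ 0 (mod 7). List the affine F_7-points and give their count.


Affine F_7-points: {(0, 3), (0, 5), (1, 1), (1, 4), (1, 6), (2, 3), (4, 2), (5, 1), (6, 3)}; count = 9.

For each of the 49 pairs (x, y) ∈ F_7², evaluate f(x, y) mod 7. Record the zeros.
  x = 0: [0↦6, 1↦4, 2↦6, 3↦0, 4↦2, 5↦0, 6↦3]  zeros at y ∈ {3, 5}
  x = 1: [0↦6, 1↦0, 2↦5, 3↦2, 4↦0, 5↦1, 6↦0]  zeros at y ∈ {1, 4, 6}
  x = 2: [0↦4, 1↦5, 2↦3, 3↦0, 4↦5, 5↦6, 6↦5]  zeros at y ∈ {3}
  x = 3: [0↦1, 1↦6, 2↦1, 3↦2, 4↦4, 5↦2, 6↦5]  zeros at y ∈ ∅
  x = 4: [0↦5, 1↦4, 2↦0, 3↦2, 4↦5, 5↦4, 6↦1]  zeros at y ∈ {2}
  x = 5: [0↦3, 1↦0, 2↦1, 3↦1, 4↦2, 5↦6, 6↦1]  zeros at y ∈ {1}
  x = 6: [0↦3, 1↦2, 2↦5, 3↦0, 4↦3, 5↦2, 6↦6]  zeros at y ∈ {3}
Collecting zeros: affine points = {(0, 3), (0, 5), (1, 1), (1, 4), (1, 6), (2, 3), (4, 2), (5, 1), (6, 3)}.
Total count |C(F_7)_aff| = 9.


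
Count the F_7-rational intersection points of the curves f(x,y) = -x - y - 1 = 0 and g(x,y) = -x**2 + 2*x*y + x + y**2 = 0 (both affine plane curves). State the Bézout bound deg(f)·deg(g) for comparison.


Common zeros: {(1, 5), (3, 3)}; count = 2; Bézout bound = 2.

deg(f) = 1, deg(g) = 2, so Bézout bound = 2.
Scan x ∈ F_7. For each x, list the y ∈ F_7 with f(x, y) ≡ 0 and those with g(x, y) ≡ 0 (mod 7); the common zeros in that column are the intersection.
  x = 0: f ≡ 0 at y ∈ {6}; g ≡ 0 at y ∈ {0}; common: ∅.
  x = 1: f ≡ 0 at y ∈ {5}; g ≡ 0 at y ∈ {0, 5}; common: {5}.
  x = 2: f ≡ 0 at y ∈ {4}; g ≡ 0 at y ∈ ∅; common: ∅.
  x = 3: f ≡ 0 at y ∈ {3}; g ≡ 0 at y ∈ {3, 5}; common: {3}.
  x = 4: f ≡ 0 at y ∈ {2}; g ≡ 0 at y ∈ {3}; common: ∅.
  x = 5: f ≡ 0 at y ∈ {1}; g ≡ 0 at y ∈ ∅; common: ∅.
  x = 6: f ≡ 0 at y ∈ {0}; g ≡ 0 at y ∈ ∅; common: ∅.
Collecting: common zeros = {(1, 5), (3, 3)}, so the count is 2.
Comparison with the Bézout bound: 2 ≤ 2 = deg(f)·deg(g), as expected for curves with no common component (the bound is attained).


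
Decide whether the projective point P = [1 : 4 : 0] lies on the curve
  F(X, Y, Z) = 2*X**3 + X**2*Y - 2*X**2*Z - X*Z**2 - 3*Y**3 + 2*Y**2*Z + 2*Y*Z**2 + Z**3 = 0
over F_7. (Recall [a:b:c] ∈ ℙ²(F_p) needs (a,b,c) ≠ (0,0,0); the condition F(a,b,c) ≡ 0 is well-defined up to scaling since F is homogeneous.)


F(1,4,0) ≡ 3 (mod 7); P is NOT on the curve.

Evaluate F(1, 4, 0) term-by-term (mod 7).
  2*X**3 ↦ 2·1·1·1 = 2
  X**2*Y ↦ 1·1·4·1 = 4
  -2*X**2*Z ↦ -2·1·1·0 = 0
  -X*Z**2 ↦ -1·1·1·0 = 0
  -3*Y**3 ↦ -3·1·64·1 = -192
  2*Y**2*Z ↦ 2·1·16·0 = 0
  2*Y*Z**2 ↦ 2·1·4·0 = 0
  Z**3 ↦ 1·1·1·0 = 0
Sum: F(1, 4, 0) = (2) + (4) + (0) + (0) + (-192) + (0) + (0) + (0) = -186.
Reducing mod 7: -186 ≡ 3 (mod 7).
Since F(a, b, c) ≡ 3 ≠ 0 (mod 7), P does NOT lie on the curve.


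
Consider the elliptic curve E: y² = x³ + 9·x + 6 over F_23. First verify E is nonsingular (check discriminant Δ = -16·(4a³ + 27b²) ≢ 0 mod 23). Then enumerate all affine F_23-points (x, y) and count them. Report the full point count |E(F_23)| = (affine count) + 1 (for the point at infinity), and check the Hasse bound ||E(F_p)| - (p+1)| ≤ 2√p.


Affine points = {(0, 11), (0, 12), (1, 4), (1, 19), (2, 3), (2, 20), (6, 0), (12, 5), (12, 18), (14, 1), (14, 22), (17, 9), (17, 14), (21, 7), (21, 16)}; affine count = 15; |E(F_23)| = 16.

Discriminant check: Δ ∝ 4a³ + 27b² = 4·9³ + 27·6² = 4·729 + 27·36 ≡ 1 (mod 23). Nonzero ⇒ E is nonsingular.
For each x ∈ F_23, compute rhs = x³ + 9·x + 6 mod 23, then count y ∈ F_23 with y² ≡ rhs.
  x = 0: rhs = 6, matching y values: 11, 12 (2 points).
  x = 1: rhs = 16, matching y values: 4, 19 (2 points).
  x = 2: rhs = 9, matching y values: 3, 20 (2 points).
  x = 3: rhs = 14, matching y values: none (0 points).
  x = 4: rhs = 14, matching y values: none (0 points).
  x = 5: rhs = 15, matching y values: none (0 points).
  x = 6: rhs = 0, matching y values: 0 (1 points).
  x = 7: rhs = 21, matching y values: none (0 points).
  x = 8: rhs = 15, matching y values: none (0 points).
  x = 9: rhs = 11, matching y values: none (0 points).
  x = 10: rhs = 15, matching y values: none (0 points).
  x = 11: rhs = 10, matching y values: none (0 points).
  x = 12: rhs = 2, matching y values: 5, 18 (2 points).
  x = 13: rhs = 20, matching y values: none (0 points).
  x = 14: rhs = 1, matching y values: 1, 22 (2 points).
  x = 15: rhs = 20, matching y values: none (0 points).
  x = 16: rhs = 14, matching y values: none (0 points).
  x = 17: rhs = 12, matching y values: 9, 14 (2 points).
  x = 18: rhs = 20, matching y values: none (0 points).
  x = 19: rhs = 21, matching y values: none (0 points).
  x = 20: rhs = 21, matching y values: none (0 points).
  x = 21: rhs = 3, matching y values: 7, 16 (2 points).
  x = 22: rhs = 19, matching y values: none (0 points).
Total affine count: 15.
Full point count |E(F_23)| = 15 + 1 = 16.
Hasse bound: |16 − (23+1)| = |-8| = 8 ≤ 2√23 ≈ 9.5917 ✓.


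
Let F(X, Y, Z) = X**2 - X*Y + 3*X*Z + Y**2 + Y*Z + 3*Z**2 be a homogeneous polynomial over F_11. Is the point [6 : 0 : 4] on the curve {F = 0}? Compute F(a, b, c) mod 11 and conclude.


F(6,0,4) ≡ 2 (mod 11); P is NOT on the curve.

Evaluate F(6, 0, 4) term-by-term (mod 11).
  X**2 ↦ 1·36·1·1 = 36
  -X*Y ↦ -1·6·0·1 = 0
  3*X*Z ↦ 3·6·1·4 = 72
  Y**2 ↦ 1·1·0·1 = 0
  Y*Z ↦ 1·1·0·4 = 0
  3*Z**2 ↦ 3·1·1·16 = 48
Sum: F(6, 0, 4) = (36) + (0) + (72) + (0) + (0) + (48) = 156.
Reducing mod 11: 156 ≡ 2 (mod 11).
Since F(a, b, c) ≡ 2 ≠ 0 (mod 11), P does NOT lie on the curve.


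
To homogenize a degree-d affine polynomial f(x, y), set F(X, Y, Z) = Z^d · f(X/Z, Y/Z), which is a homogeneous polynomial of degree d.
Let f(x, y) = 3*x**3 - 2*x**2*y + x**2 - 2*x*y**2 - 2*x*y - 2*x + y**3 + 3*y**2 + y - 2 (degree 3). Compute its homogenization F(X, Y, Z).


F(X, Y, Z) = 3*X**3 - 2*X**2*Y + X**2*Z - 2*X*Y**2 - 2*X*Y*Z - 2*X*Z**2 + Y**3 + 3*Y**2*Z + Y*Z**2 - 2*Z**3

deg(f) = 3.
Substitute x = X/Z, y = Y/Z into f, then multiply by Z^3.
  monomial 3·x^3·y^0 ↦ 3·X^3·Y^0·Z^0.
  monomial -2·x^2·y^1 ↦ -2·X^2·Y^1·Z^0.
  monomial 1·x^2·y^0 ↦ 1·X^2·Y^0·Z^1.
  monomial -2·x^1·y^2 ↦ -2·X^1·Y^2·Z^0.
  monomial -2·x^1·y^1 ↦ -2·X^1·Y^1·Z^1.
  monomial -2·x^1·y^0 ↦ -2·X^1·Y^0·Z^2.
  monomial 1·x^0·y^3 ↦ 1·X^0·Y^3·Z^0.
  monomial 3·x^0·y^2 ↦ 3·X^0·Y^2·Z^1.
  monomial 1·x^0·y^1 ↦ 1·X^0·Y^1·Z^2.
  monomial -2·x^0·y^0 ↦ -2·X^0·Y^0·Z^3.
Collecting: F(X, Y, Z) = 3*X**3 - 2*X**2*Y + X**2*Z - 2*X*Y**2 - 2*X*Y*Z - 2*X*Z**2 + Y**3 + 3*Y**2*Z + Y*Z**2 - 2*Z**3.


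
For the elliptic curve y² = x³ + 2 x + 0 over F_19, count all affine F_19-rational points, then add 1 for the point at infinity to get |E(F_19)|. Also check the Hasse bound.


Affine points = {(0, 0), (6, 0), (9, 5), (9, 14), (11, 2), (11, 17), (12, 2), (12, 17), (13, 0), (14, 6), (14, 13), (15, 2), (15, 17), (16, 9), (16, 10), (17, 8), (17, 11), (18, 4), (18, 15)}; affine count = 19; |E(F_19)| = 20.

Discriminant check: Δ ∝ 4a³ + 27b² = 4·2³ + 27·0² = 4·8 + 27·0 ≡ 13 (mod 19). Nonzero ⇒ E is nonsingular.
For each x ∈ F_19, compute rhs = x³ + 2·x + 0 mod 19, then count y ∈ F_19 with y² ≡ rhs.
  x = 0: rhs = 0, matching y values: 0 (1 points).
  x = 1: rhs = 3, matching y values: none (0 points).
  x = 2: rhs = 12, matching y values: none (0 points).
  x = 3: rhs = 14, matching y values: none (0 points).
  x = 4: rhs = 15, matching y values: none (0 points).
  x = 5: rhs = 2, matching y values: none (0 points).
  x = 6: rhs = 0, matching y values: 0 (1 points).
  x = 7: rhs = 15, matching y values: none (0 points).
  x = 8: rhs = 15, matching y values: none (0 points).
  x = 9: rhs = 6, matching y values: 5, 14 (2 points).
  x = 10: rhs = 13, matching y values: none (0 points).
  x = 11: rhs = 4, matching y values: 2, 17 (2 points).
  x = 12: rhs = 4, matching y values: 2, 17 (2 points).
  x = 13: rhs = 0, matching y values: 0 (1 points).
  x = 14: rhs = 17, matching y values: 6, 13 (2 points).
  x = 15: rhs = 4, matching y values: 2, 17 (2 points).
  x = 16: rhs = 5, matching y values: 9, 10 (2 points).
  x = 17: rhs = 7, matching y values: 8, 11 (2 points).
  x = 18: rhs = 16, matching y values: 4, 15 (2 points).
Total affine count: 19.
Full point count |E(F_19)| = 19 + 1 = 20.
Hasse bound: |20 − (19+1)| = |0| = 0 ≤ 2√19 ≈ 8.7178 ✓.


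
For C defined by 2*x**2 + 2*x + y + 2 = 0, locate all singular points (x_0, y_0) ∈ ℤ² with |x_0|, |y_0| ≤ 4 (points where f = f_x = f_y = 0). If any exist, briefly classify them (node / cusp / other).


No singular points in the scanned grid; C is smooth there.

Compute partial derivatives:
  f_x = 4*x + 2.
  f_y = 1.
f_y = 1 is a nonzero constant, so f_y never vanishes: no point (x, y) can satisfy f = f_x = f_y = 0. In particular no (x, y) ∈ {−4, ..., 4}² is singular; the curve is smooth.


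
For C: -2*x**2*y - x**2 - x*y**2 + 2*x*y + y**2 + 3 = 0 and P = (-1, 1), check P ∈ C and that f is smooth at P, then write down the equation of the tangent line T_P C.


Tangent line at P: 7*x + 7 = 0.

Step 1: f(-1, 1) = 0, so P lies on C.
Step 2: partial derivatives
  f_x(x, y) = -4*x*y - 2*x - y**2 + 2*y, f_y(x, y) = -2*x**2 - 2*x*y + 2*x + 2*y.
  f_x(P) = 7, f_y(P) = 0 (gradient nonzero, so P is smooth).
Step 3: tangent line at P: 7·(x − -1) + 0·(y − 1) = 0.
Expanding: 7*x + 7 = 0.


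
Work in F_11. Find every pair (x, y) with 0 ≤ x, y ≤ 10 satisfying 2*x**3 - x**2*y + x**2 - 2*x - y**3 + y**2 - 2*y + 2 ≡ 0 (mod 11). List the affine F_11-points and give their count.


Affine F_11-points: {(0, 1), (0, 3), (0, 8), (1, 1), (2, 6), (3, 2), (3, 4), (3, 6), (4, 3), (5, 2), (8, 3), (9, 2), (10, 1)}; count = 13.

For each of the 121 pairs (x, y) ∈ F_11², evaluate f(x, y) mod 11. Record the zeros.
  x = 0: [0↦2, 1↦0, 2↦5, 3↦0, 4↦1, 5↦2, 6↦8, 7↦2, 8↦0, 9↦7, 10↦6]  zeros at y ∈ {1, 3, 8}
  x = 1: [0↦3, 1↦0, 2↦4, 3↦9, 4↦9, 5↦9, 6↦3, 7↦7, 8↦4, 9↦10, 10↦8]  zeros at y ∈ {1}
  x = 2: [0↦7, 1↦1, 2↦2, 3↦4, 4↦1, 5↦9, 6↦0, 7↦1, 8↦6, 9↦9, 10↦4]  zeros at y ∈ {6}
  x = 3: [0↦4, 1↦4, 2↦0, 3↦8, 4↦0, 5↦3, 6↦0, 7↦7, 8↦7, 9↦5, 10↦6]  zeros at y ∈ {2, 4, 6}
  x = 4: [0↦6, 1↦10, 2↦10, 3↦0, 4↦7, 5↦3, 6↦4, 7↦4, 8↦8, 9↦10, 10↦4]  zeros at y ∈ {3}
  x = 5: [0↦3, 1↦9, 2↦0, 3↦3, 4↦1, 5↦10, 6↦2, 7↦4, 8↦10, 9↦3, 10↦10]  zeros at y ∈ {2}
  x = 6: [0↦7, 1↦2, 2↦4, 3↦7, 4↦5, 5↦3, 6↦6, 7↦8, 8↦3, 9↦7, 10↦3]  zeros at y ∈ ∅
  x = 7: [0↦8, 1↦1, 2↦1, 3↦2, 4↦9, 5↦5, 6↦6, 7↦6, 8↦10, 9↦1, 10↦6]  zeros at y ∈ ∅
  x = 8: [0↦7, 1↦7, 2↦3, 3↦0, 4↦3, 5↦6, 6↦3, 7↦10, 8↦10, 9↦8, 10↦9]  zeros at y ∈ {3}
  x = 9: [0↦5, 1↦10, 2↦0, 3↦2, 4↦10, 5↦7, 6↦9, 7↦10, 8↦4, 9↦7, 10↦2]  zeros at y ∈ {2}
  x = 10: [0↦3, 1↦0, 2↦4, 3↦9, 4↦9, 5↦9, 6↦3, 7↦7, 8↦4, 9↦10, 10↦8]  zeros at y ∈ {1}
Collecting zeros: affine points = {(0, 1), (0, 3), (0, 8), (1, 1), (2, 6), (3, 2), (3, 4), (3, 6), (4, 3), (5, 2), (8, 3), (9, 2), (10, 1)}.
Total count |C(F_11)_aff| = 13.


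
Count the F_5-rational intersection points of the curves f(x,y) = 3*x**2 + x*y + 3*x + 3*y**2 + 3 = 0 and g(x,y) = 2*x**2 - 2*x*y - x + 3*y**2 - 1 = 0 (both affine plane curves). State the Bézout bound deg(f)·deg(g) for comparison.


Common zeros: ∅; count = 0; Bézout bound = 4.

deg(f) = 2, deg(g) = 2, so Bézout bound = 4.
Scan x ∈ F_5. For each x, list the y ∈ F_5 with f(x, y) ≡ 0 and those with g(x, y) ≡ 0 (mod 5); the common zeros in that column are the intersection.
  x = 0: f ≡ 0 at y ∈ {2, 3}; g ≡ 0 at y ∈ ∅; common: ∅.
  x = 1: f ≡ 0 at y ∈ ∅; g ≡ 0 at y ∈ {0, 4}; common: ∅.
  x = 2: f ≡ 0 at y ∈ ∅; g ≡ 0 at y ∈ {0, 3}; common: ∅.
  x = 3: f ≡ 0 at y ∈ {1, 3}; g ≡ 0 at y ∈ ∅; common: ∅.
  x = 4: f ≡ 0 at y ∈ {1}; g ≡ 0 at y ∈ {3}; common: ∅.
Collecting: common zeros = ∅, so the count is 0.
Comparison with the Bézout bound: 0 ≤ 4 = deg(f)·deg(g), as expected for curves with no common component (the affine F_5-count falls short of the bound because intersections may lie at infinity, over extension fields, or carry multiplicity).


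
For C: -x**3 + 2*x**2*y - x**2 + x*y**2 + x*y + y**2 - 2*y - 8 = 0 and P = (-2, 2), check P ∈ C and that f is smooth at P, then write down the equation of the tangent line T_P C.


Tangent line at P: -18*x - 36 = 0.

Step 1: f(-2, 2) = 0, so P lies on C.
Step 2: partial derivatives
  f_x(x, y) = -3*x**2 + 4*x*y - 2*x + y**2 + y, f_y(x, y) = 2*x**2 + 2*x*y + x + 2*y - 2.
  f_x(P) = -18, f_y(P) = 0 (gradient nonzero, so P is smooth).
Step 3: tangent line at P: -18·(x − -2) + 0·(y − 2) = 0.
Expanding: -18*x - 36 = 0.


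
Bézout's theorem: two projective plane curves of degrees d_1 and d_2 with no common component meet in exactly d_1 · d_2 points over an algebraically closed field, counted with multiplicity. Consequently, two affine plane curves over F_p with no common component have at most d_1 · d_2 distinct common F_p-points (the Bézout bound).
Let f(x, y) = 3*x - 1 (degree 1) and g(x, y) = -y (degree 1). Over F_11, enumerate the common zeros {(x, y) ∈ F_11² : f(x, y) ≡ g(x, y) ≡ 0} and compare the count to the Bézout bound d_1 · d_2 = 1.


Common zeros: {(4, 0)}; count = 1; Bézout bound = 1.

deg(f) = 1, deg(g) = 1, so Bézout bound = 1.
Scan x ∈ F_11. For each x, list the y ∈ F_11 with f(x, y) ≡ 0 and those with g(x, y) ≡ 0 (mod 11); the common zeros in that column are the intersection.
  x = 0: f ≡ 0 at y ∈ ∅; g ≡ 0 at y ∈ {0}; common: ∅.
  x = 1: f ≡ 0 at y ∈ ∅; g ≡ 0 at y ∈ {0}; common: ∅.
  x = 2: f ≡ 0 at y ∈ ∅; g ≡ 0 at y ∈ {0}; common: ∅.
  x = 3: f ≡ 0 at y ∈ ∅; g ≡ 0 at y ∈ {0}; common: ∅.
  x = 4: f ≡ 0 at y ∈ {0, 1, 2, 3, 4, 5, 6, 7, 8, 9, 10}; g ≡ 0 at y ∈ {0}; common: {0}.
  x = 5: f ≡ 0 at y ∈ ∅; g ≡ 0 at y ∈ {0}; common: ∅.
  x = 6: f ≡ 0 at y ∈ ∅; g ≡ 0 at y ∈ {0}; common: ∅.
  x = 7: f ≡ 0 at y ∈ ∅; g ≡ 0 at y ∈ {0}; common: ∅.
  x = 8: f ≡ 0 at y ∈ ∅; g ≡ 0 at y ∈ {0}; common: ∅.
  x = 9: f ≡ 0 at y ∈ ∅; g ≡ 0 at y ∈ {0}; common: ∅.
  x = 10: f ≡ 0 at y ∈ ∅; g ≡ 0 at y ∈ {0}; common: ∅.
Collecting: common zeros = {(4, 0)}, so the count is 1.
Comparison with the Bézout bound: 1 ≤ 1 = deg(f)·deg(g), as expected for curves with no common component (the bound is attained).


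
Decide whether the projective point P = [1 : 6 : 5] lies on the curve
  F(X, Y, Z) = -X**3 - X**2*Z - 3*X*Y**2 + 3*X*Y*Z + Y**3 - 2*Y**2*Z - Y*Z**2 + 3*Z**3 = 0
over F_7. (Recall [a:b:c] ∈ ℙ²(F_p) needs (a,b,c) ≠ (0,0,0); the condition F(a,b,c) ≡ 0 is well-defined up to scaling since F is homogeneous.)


F(1,6,5) ≡ 1 (mod 7); P is NOT on the curve.

Evaluate F(1, 6, 5) term-by-term (mod 7).
  -X**3 ↦ -1·1·1·1 = -1
  -X**2*Z ↦ -1·1·1·5 = -5
  -3*X*Y**2 ↦ -3·1·36·1 = -108
  3*X*Y*Z ↦ 3·1·6·5 = 90
  Y**3 ↦ 1·1·216·1 = 216
  -2*Y**2*Z ↦ -2·1·36·5 = -360
  -Y*Z**2 ↦ -1·1·6·25 = -150
  3*Z**3 ↦ 3·1·1·125 = 375
Sum: F(1, 6, 5) = (-1) + (-5) + (-108) + (90) + (216) + (-360) + (-150) + (375) = 57.
Reducing mod 7: 57 ≡ 1 (mod 7).
Since F(a, b, c) ≡ 1 ≠ 0 (mod 7), P does NOT lie on the curve.


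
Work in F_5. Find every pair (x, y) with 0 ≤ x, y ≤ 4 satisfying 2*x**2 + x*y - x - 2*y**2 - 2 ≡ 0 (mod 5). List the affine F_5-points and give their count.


Affine F_5-points: {(0, 2), (0, 3), (2, 2), (2, 4), (4, 3), (4, 4)}; count = 6.

For each of the 25 pairs (x, y) ∈ F_5², evaluate f(x, y) mod 5. Record the zeros.
  x = 0: [0↦3, 1↦1, 2↦0, 3↦0, 4↦1]  zeros at y ∈ {2, 3}
  x = 1: [0↦4, 1↦3, 2↦3, 3↦4, 4↦1]  zeros at y ∈ ∅
  x = 2: [0↦4, 1↦4, 2↦0, 3↦2, 4↦0]  zeros at y ∈ {2, 4}
  x = 3: [0↦3, 1↦4, 2↦1, 3↦4, 4↦3]  zeros at y ∈ ∅
  x = 4: [0↦1, 1↦3, 2↦1, 3↦0, 4↦0]  zeros at y ∈ {3, 4}
Collecting zeros: affine points = {(0, 2), (0, 3), (2, 2), (2, 4), (4, 3), (4, 4)}.
Total count |C(F_5)_aff| = 6.


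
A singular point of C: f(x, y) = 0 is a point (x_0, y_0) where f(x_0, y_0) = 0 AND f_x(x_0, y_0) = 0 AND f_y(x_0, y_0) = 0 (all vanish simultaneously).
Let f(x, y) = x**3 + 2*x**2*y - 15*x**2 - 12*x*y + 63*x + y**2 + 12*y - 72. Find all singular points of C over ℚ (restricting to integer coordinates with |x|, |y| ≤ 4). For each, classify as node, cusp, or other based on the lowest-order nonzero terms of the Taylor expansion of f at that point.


Singular points: {(3, 3)}; classification: cusp.

Compute partial derivatives:
  f_x = 3*x**2 + 4*x*y - 30*x - 12*y + 63.
  f_y = 2*x**2 - 12*x + 2*y + 12.
Scan x_0 ∈ {−4, ..., 4}. For each x_0, f_y(x_0, y) is a polynomial in y; find its integer roots y ∈ {−4, ..., 4}, then test f_x and f at those candidates.
  x = -4: f_y(-4, y) = 2*y + 92; no integer root y with |y| ≤ 4.
  x = -3: f_y(-3, y) = 2*y + 66; no integer root y with |y| ≤ 4.
  x = -2: f_y(-2, y) = 2*y + 44; no integer root y with |y| ≤ 4.
  x = -1: f_y(-1, y) = 2*y + 26; no integer root y with |y| ≤ 4.
  x = 0: f_y(0, y) = 2*y + 12; no integer root y with |y| ≤ 4.
  x = 1: f_y(1, y) = 2*y + 2; vanishes at y ∈ {-1}. (1, -1): f_x = 44 ≠ 0.
  x = 2: f_y(2, y) = 2*y - 4; vanishes at y ∈ {2}. (2, 2): f_x = 7 ≠ 0.
  x = 3: f_y(3, y) = 2*y - 6; vanishes at y ∈ {3}. (3, 3): f_x = 0, f = 0 — SINGULAR.
  x = 4: f_y(4, y) = 2*y - 4; vanishes at y ∈ {2}. (4, 2): f_x = -1 ≠ 0.
Only singular point on the grid: (3, 3).
Classify: substitute x = 3 + u, y = 3 + v and expand: f = u**3 + 2*u**2*v + v**2.
No constant or linear terms (consistent with a singular point). Quadratic part: v**2. Cubic part: u**3 + 2*u**2*v.
The quadratic part v**2 is a perfect square, so there is a single (double) tangent line v = 0, i.e. y = 3. Restricting the cubic part to that line (v = 0) leaves u**3 ≠ 0, so f is not divisible by v and the branch is v² ≈ -u**3 to lowest order — this is a cusp.
Classification: cusp.


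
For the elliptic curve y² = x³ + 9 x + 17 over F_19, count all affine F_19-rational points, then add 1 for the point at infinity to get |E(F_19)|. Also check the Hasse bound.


Affine points = {(0, 6), (0, 13), (2, 9), (2, 10), (5, 4), (5, 15), (7, 9), (7, 10), (10, 9), (10, 10), (16, 1), (16, 18), (18, 8), (18, 11)}; affine count = 14; |E(F_19)| = 15.

Discriminant check: Δ ∝ 4a³ + 27b² = 4·9³ + 27·17² = 4·729 + 27·289 ≡ 3 (mod 19). Nonzero ⇒ E is nonsingular.
For each x ∈ F_19, compute rhs = x³ + 9·x + 17 mod 19, then count y ∈ F_19 with y² ≡ rhs.
  x = 0: rhs = 17, matching y values: 6, 13 (2 points).
  x = 1: rhs = 8, matching y values: none (0 points).
  x = 2: rhs = 5, matching y values: 9, 10 (2 points).
  x = 3: rhs = 14, matching y values: none (0 points).
  x = 4: rhs = 3, matching y values: none (0 points).
  x = 5: rhs = 16, matching y values: 4, 15 (2 points).
  x = 6: rhs = 2, matching y values: none (0 points).
  x = 7: rhs = 5, matching y values: 9, 10 (2 points).
  x = 8: rhs = 12, matching y values: none (0 points).
  x = 9: rhs = 10, matching y values: none (0 points).
  x = 10: rhs = 5, matching y values: 9, 10 (2 points).
  x = 11: rhs = 3, matching y values: none (0 points).
  x = 12: rhs = 10, matching y values: none (0 points).
  x = 13: rhs = 13, matching y values: none (0 points).
  x = 14: rhs = 18, matching y values: none (0 points).
  x = 15: rhs = 12, matching y values: none (0 points).
  x = 16: rhs = 1, matching y values: 1, 18 (2 points).
  x = 17: rhs = 10, matching y values: none (0 points).
  x = 18: rhs = 7, matching y values: 8, 11 (2 points).
Total affine count: 14.
Full point count |E(F_19)| = 14 + 1 = 15.
Hasse bound: |15 − (19+1)| = |-5| = 5 ≤ 2√19 ≈ 8.7178 ✓.


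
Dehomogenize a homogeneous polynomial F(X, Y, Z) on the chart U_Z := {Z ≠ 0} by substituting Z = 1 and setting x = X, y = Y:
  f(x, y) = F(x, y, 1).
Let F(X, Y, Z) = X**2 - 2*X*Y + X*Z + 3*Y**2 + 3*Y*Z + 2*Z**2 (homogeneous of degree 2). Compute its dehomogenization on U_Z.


f(x, y) = x**2 - 2*x*y + x + 3*y**2 + 3*y + 2

On U_Z we set Z = 1. Each monomial c·X^i·Y^j·Z^k in F becomes c·x^i·y^j·1^k = c·x^i·y^j.
Substituting Z = 1: F(X, Y, 1) = x**2 - 2*x*y + x + 3*y**2 + 3*y + 2.
Note: deg(f) ≤ deg(F) = 2; strict inequality happens when F is divisible by Z (lost terms).


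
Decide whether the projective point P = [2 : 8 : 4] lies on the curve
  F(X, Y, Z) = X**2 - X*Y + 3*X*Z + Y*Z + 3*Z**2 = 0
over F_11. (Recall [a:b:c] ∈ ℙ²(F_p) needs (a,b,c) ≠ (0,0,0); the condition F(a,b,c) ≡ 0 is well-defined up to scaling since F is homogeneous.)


F(2,8,4) ≡ 4 (mod 11); P is NOT on the curve.

Evaluate F(2, 8, 4) term-by-term (mod 11).
  X**2 ↦ 1·4·1·1 = 4
  -X*Y ↦ -1·2·8·1 = -16
  3*X*Z ↦ 3·2·1·4 = 24
  Y*Z ↦ 1·1·8·4 = 32
  3*Z**2 ↦ 3·1·1·16 = 48
Sum: F(2, 8, 4) = (4) + (-16) + (24) + (32) + (48) = 92.
Reducing mod 11: 92 ≡ 4 (mod 11).
Since F(a, b, c) ≡ 4 ≠ 0 (mod 11), P does NOT lie on the curve.


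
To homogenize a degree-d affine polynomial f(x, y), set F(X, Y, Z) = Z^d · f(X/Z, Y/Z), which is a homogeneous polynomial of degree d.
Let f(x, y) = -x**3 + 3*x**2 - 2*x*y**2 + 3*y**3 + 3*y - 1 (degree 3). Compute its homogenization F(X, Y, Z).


F(X, Y, Z) = -X**3 + 3*X**2*Z - 2*X*Y**2 + 3*Y**3 + 3*Y*Z**2 - Z**3

deg(f) = 3.
Substitute x = X/Z, y = Y/Z into f, then multiply by Z^3.
  monomial -1·x^3·y^0 ↦ -1·X^3·Y^0·Z^0.
  monomial 3·x^2·y^0 ↦ 3·X^2·Y^0·Z^1.
  monomial -2·x^1·y^2 ↦ -2·X^1·Y^2·Z^0.
  monomial 3·x^0·y^3 ↦ 3·X^0·Y^3·Z^0.
  monomial 3·x^0·y^1 ↦ 3·X^0·Y^1·Z^2.
  monomial -1·x^0·y^0 ↦ -1·X^0·Y^0·Z^3.
Collecting: F(X, Y, Z) = -X**3 + 3*X**2*Z - 2*X*Y**2 + 3*Y**3 + 3*Y*Z**2 - Z**3.


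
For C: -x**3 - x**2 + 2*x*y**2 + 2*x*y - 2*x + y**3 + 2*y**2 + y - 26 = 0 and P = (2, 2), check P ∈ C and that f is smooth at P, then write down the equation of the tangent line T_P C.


Tangent line at P: -6*x + 41*y - 70 = 0.

Step 1: f(2, 2) = 0, so P lies on C.
Step 2: partial derivatives
  f_x(x, y) = -3*x**2 - 2*x + 2*y**2 + 2*y - 2, f_y(x, y) = 4*x*y + 2*x + 3*y**2 + 4*y + 1.
  f_x(P) = -6, f_y(P) = 41 (gradient nonzero, so P is smooth).
Step 3: tangent line at P: -6·(x − 2) + 41·(y − 2) = 0.
Expanding: -6*x + 41*y - 70 = 0.


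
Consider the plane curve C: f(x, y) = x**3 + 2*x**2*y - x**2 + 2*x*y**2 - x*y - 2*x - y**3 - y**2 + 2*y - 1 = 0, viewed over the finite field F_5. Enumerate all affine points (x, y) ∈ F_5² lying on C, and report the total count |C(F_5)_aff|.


Affine F_5-points: {(1, 1), (2, 4), (3, 3), (3, 4), (4, 1), (4, 3)}; count = 6.

For each of the 25 pairs (x, y) ∈ F_5², evaluate f(x, y) mod 5. Record the zeros.
  x = 0: [0↦4, 1↦4, 2↦1, 3↦4, 4↦2]  zeros at y ∈ ∅
  x = 1: [0↦2, 1↦0, 2↦4, 3↦3, 4↦1]  zeros at y ∈ {1}
  x = 2: [0↦4, 1↦4, 2↦4, 3↦3, 4↦0]  zeros at y ∈ {4}
  x = 3: [0↦1, 1↦2, 2↦2, 3↦0, 4↦0]  zeros at y ∈ {3, 4}
  x = 4: [0↦4, 1↦0, 2↦4, 3↦0, 4↦2]  zeros at y ∈ {1, 3}
Collecting zeros: affine points = {(1, 1), (2, 4), (3, 3), (3, 4), (4, 1), (4, 3)}.
Total count |C(F_5)_aff| = 6.
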